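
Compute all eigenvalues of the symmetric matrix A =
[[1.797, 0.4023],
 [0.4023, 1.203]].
sigma(A) ≈ {1, 2}

A is real symmetric, so its spectrum consists of real eigenvalues. Expanding the characteristic polynomial of the displayed matrix gives
  det(λ I - A) = p(λ) = λ^2 + (-3)λ + (2).
Solving p(λ) = 0 yields eigenvalues ≈ 1, 2. (A is shown rounded to 4 decimals, so these recover the underlying integer eigenvalues to within that precision.)
Verification: the trace of A = 3 equals the sum of eigenvalues 3, and det(A) ≈ 1.9999 matches the eigenvalue product 2.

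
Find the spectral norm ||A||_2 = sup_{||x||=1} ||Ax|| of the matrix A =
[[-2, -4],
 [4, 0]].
||A||_2 = sqrt((36 + sqrt(272))/2) ≈ 5.1231 (= sqrt(largest eigenvalue of A^T A))

||A||_2 = sigma_max(A) = sqrt(lambda_max(A^T A)). Form the symmetric matrix M = A^T A =
[[20, 8],
 [8, 16]].
Its characteristic polynomial (trace, determinant of M give the coefficients) is
  p(λ) = det(λ I - M) = λ^2 - 36λ + 256.
For λ^2 - 36λ + 256 the discriminant is 272. It is nonnegative but not a perfect square, so the roots are real and irrational: λ = (36 ± sqrt(272))/2 ≈ 26.2462, 9.7538.
So the eigenvalues of A^T A are ≈ 9.7538, 26.2462 (all ≥ 0, as they must be for A^T A). The largest is λ_max = (36 + sqrt(272))/2 ≈ 26.2462, hence ||A||_2 = sqrt(λ_max) = sqrt((36 + sqrt(272))/2) ≈ 5.1231.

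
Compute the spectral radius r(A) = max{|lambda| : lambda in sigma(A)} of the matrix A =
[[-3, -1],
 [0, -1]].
r(A) = 3

The eigenvalues of A are the roots of its characteristic polynomial. With M = A (coefficients from the trace and determinant):
  p(λ) = det(λ I - M) = λ^2 + 4λ + 3.
For λ^2 + 4λ + 3 the discriminant is 4. It is a perfect square (2^2), so the roots are rational: λ = (-4 ± 2)/2 = -1, -3.
Thus the eigenvalues (to 4 decimals) are -1 (modulus 1); -3 (modulus 3). The spectral radius is the largest modulus: r(A) = 3. (Cross-check: r(A) ≤ ||A||_2 ≈ 3.1796; equality holds whenever A is normal, though it can also hold for some non-normal A.)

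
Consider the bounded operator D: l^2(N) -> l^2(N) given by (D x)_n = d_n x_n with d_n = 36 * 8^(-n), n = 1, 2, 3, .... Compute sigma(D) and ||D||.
sigma(D) = {36 * 8^(-n) : n ≥ 1} ∪ {0}; ||D|| = 9/2

A bounded diagonal operator on l^2 with diagonal entries d_n has spectrum equal to the closure of {d_n : n ≥ 1}: every d_n is an eigenvalue (with eigenvector e_n), so {d_n} ⊂ sigma(D); the spectrum is closed, so its closure is too; and for lambda not in the closure, (D - lambda I) has bounded inverse (the diagonal entries 1/(d_n - lambda) are bounded). For our sequence d_n = 36 * 8^(-n), n = 1, 2, 3, ...:
  - {d_n} = {36 * 8^(-n) : n ≥ 1}; the only limit point is 0
  - closure = {36 * 8^(-n) : n ≥ 1} ∪ {0}
For the norm: a diagonal operator has ||D|| = sup_n |d_n|. Here d_n = 36 * 8^(-n) is positive and decreasing, so sup_n |d_n| = d_1 = 36/8 = 9/2. So ||D|| = 9/2.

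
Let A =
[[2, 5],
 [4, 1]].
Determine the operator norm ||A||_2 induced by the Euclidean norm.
||A||_2 = sqrt((46 + sqrt(820))/2) ≈ 6.1088 (= sqrt(largest eigenvalue of A^T A))

||A||_2 = sigma_max(A) = sqrt(lambda_max(A^T A)). Form the symmetric matrix M = A^T A =
[[20, 14],
 [14, 26]].
Its characteristic polynomial (trace, determinant of M give the coefficients) is
  p(λ) = det(λ I - M) = λ^2 - 46λ + 324.
For λ^2 - 46λ + 324 the discriminant is 820. It is nonnegative but not a perfect square, so the roots are real and irrational: λ = (46 ± sqrt(820))/2 ≈ 37.3178, 8.6822.
So the eigenvalues of A^T A are ≈ 8.6822, 37.3178 (all ≥ 0, as they must be for A^T A). The largest is λ_max = (46 + sqrt(820))/2 ≈ 37.3178, hence ||A||_2 = sqrt(λ_max) = sqrt((46 + sqrt(820))/2) ≈ 6.1088.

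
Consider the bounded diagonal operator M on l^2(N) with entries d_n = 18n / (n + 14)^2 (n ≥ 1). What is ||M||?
||M|| = 9/28 (attained at n = 14)

For M diagonal, ||M|| = sup_n |d_n|. Treat f(x) = 18x / (x + 14)^2 for real x > 0. By the quotient rule, f'(x) = 18(14 - x)/(x + 14)^3, which is positive for x < 14 and negative for x > 14. So f has a unique maximum at x = 14, and since 14 is a positive integer, the supremum over n ≥ 1 is attained at n = 14: d_14 = 18·14/(14 + 14)^2 = 18·14/784 = 9/28. Hence ||M|| = 9/28.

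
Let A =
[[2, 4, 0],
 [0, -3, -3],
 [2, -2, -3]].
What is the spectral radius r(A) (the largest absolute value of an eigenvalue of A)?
r(A) = 6

The eigenvalues of A are the roots of its characteristic polynomial. With M = A (coefficients from the trace, the sum of principal 2x2 minors, and det A):
  p(λ) = det(λ I - M) = λ^3 + 4λ^2 - 9λ + 18.
By the rational root theorem any rational root is an integer divisor of 18. Testing λ = -6: p(-6) = -216 + 144 + 54 + 18 = 0, so λ = -6 is a root. Dividing out (λ + 6) leaves p(λ) = (λ + 6)(λ^2 - 2λ + 3). For λ^2 - 2λ + 3 the discriminant is -8. It is negative, so the roots are the complex-conjugate pair λ = 1 ± (sqrt(8)/2) i ≈ 1 ± 1.4142i. For a conjugate pair the product of the roots equals the constant term, so |λ|^2 = 3 and |λ| = sqrt(3) ≈ 1.7321.
Thus the eigenvalues (to 4 decimals) are 1 ± 1.4142i (modulus 1.7321); -6 (modulus 6). The spectral radius is the largest modulus: r(A) = 6. (Cross-check: r(A) ≤ ||A||_2 ≈ 6.2831; equality holds whenever A is normal, though it can also hold for some non-normal A.)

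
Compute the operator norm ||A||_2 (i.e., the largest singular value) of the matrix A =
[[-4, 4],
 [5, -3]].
||A||_2 = sqrt((66 + sqrt(4100))/2) ≈ 8.0632 (= sqrt(largest eigenvalue of A^T A))

||A||_2 = sigma_max(A) = sqrt(lambda_max(A^T A)). Form the symmetric matrix M = A^T A =
[[41, -31],
 [-31, 25]].
Its characteristic polynomial (trace, determinant of M give the coefficients) is
  p(λ) = det(λ I - M) = λ^2 - 66λ + 64.
For λ^2 - 66λ + 64 the discriminant is 4100. It is nonnegative but not a perfect square, so the roots are real and irrational: λ = (66 ± sqrt(4100))/2 ≈ 65.0156, 0.9844.
So the eigenvalues of A^T A are ≈ 0.9844, 65.0156 (all ≥ 0, as they must be for A^T A). The largest is λ_max = (66 + sqrt(4100))/2 ≈ 65.0156, hence ||A||_2 = sqrt(λ_max) = sqrt((66 + sqrt(4100))/2) ≈ 8.0632.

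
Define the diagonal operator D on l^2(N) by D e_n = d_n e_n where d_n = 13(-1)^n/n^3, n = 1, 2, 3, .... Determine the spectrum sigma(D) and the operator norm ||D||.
sigma(D) = {13(-1)^n/n^3 : n ≥ 1} ∪ {0}; ||D|| = 13

A bounded diagonal operator on l^2 with diagonal entries d_n has spectrum equal to the closure of {d_n : n ≥ 1}: every d_n is an eigenvalue (with eigenvector e_n), so {d_n} ⊂ sigma(D); the spectrum is closed, so its closure is too; and for lambda not in the closure, (D - lambda I) has bounded inverse (the diagonal entries 1/(d_n - lambda) are bounded). For our sequence d_n = 13(-1)^n/n^3, n = 1, 2, 3, ...:
  - {d_n} = {13(-1)^n/n^3 : n ≥ 1}; the only limit point is 0
  - closure = {13(-1)^n/n^3 : n ≥ 1} ∪ {0}
For the norm: a diagonal operator has ||D|| = sup_n |d_n|. Here |d_n| = 13/n^3 is decreasing, so sup_n |d_n| = |d_1| = 13. So ||D|| = 13.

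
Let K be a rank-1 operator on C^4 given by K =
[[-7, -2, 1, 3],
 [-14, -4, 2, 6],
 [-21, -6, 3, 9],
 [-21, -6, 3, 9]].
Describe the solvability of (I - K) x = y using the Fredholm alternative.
(I - K) is singular (det(I - K) = 0, i.e. 1 ∈ sigma(K)). (I - K) x = y is solvable iff y ⊥ ker((I - K)^*) = span{(-7, -2, 1, 3)}, i.e. iff -7y_1 - 2y_2 + y_3 + 3y_4 = 0. When solvable, the solutions are x = y + c·(1, 2, 3, 3), c arbitrary (ker(I - K) = span{(1, 2, 3, 3)}, dimension 1).

K has rank 1, so it is an outer product K = u v^T: every row of K is a multiple of one row vector. Reading off the entries, u = (1, 2, 3, 3) and v = (-7, -2, 1, 3) (row i of K equals u_i·v^T). A rank-one matrix u v^T satisfies K u = u (v·u) and kills the (3)-dimensional subspace v^⊥, so its characteristic polynomial is lambda^3 (lambda - v·u) with v·u = tr K = 1. Hence the eigenvalues of I - K are 1 (multiplicity 3) and 1 - (1) = 0, so det(I - K) = 0. (Direct check: I - K =
[[8, 2, -1, -3],
 [14, 5, -2, -6],
 [21, 6, -2, -9],
 [21, 6, -3, -8]]
has determinant 0.) So 1 is an eigenvalue of K and (I - K) is not invertible. The finite-dimensional Fredholm alternative says: either (I - K) is invertible, or ker(I - K) ≠ {0} and then range(I - K) = ker((I - K)^*)^⊥, with dim ker(I - K) = dim ker((I - K)^*). We are in the second case, so we need both kernels. Kernel of I - K: (I - K) u = u - u (v·u) = u - u = 0, so ker(I - K) = span{u} = span{(1, 2, 3, 3)} (it is exactly 1-dimensional because rank(I - K) = 3). Kernel of the adjoint: K is real, so (I - K)^* = I - K^T = I - v u^T, and (I - v u^T) v = v - v (u·v) = 0; hence ker((I - K)^*) = span{v} = span{(-7, -2, 1, 3)}. Therefore (I - K) x = y is solvable iff <y, v> = 0, i.e. iff -7y_1 - 2y_2 + y_3 + 3y_4 = 0. When this holds, K y = u (v·y) = 0, so (I - K) y = y and x = y is a particular solution; the full solution set is the line x = y + c·u = y + c·(1, 2, 3, 3), c ∈ C.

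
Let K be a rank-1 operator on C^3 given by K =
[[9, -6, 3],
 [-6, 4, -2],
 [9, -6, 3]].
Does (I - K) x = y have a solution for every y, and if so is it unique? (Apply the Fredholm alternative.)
(I - K) is invertible (det(I - K) = -15 ≠ 0), so for every y in C^3 the equation (I - K) x = y has a unique solution.

K has rank 1, so it is an outer product K = u v^T: every row of K is a multiple of one row vector. Reading off the entries, u = (-3, 2, -3) and v = (-3, 2, -1) (row i of K equals u_i·v^T). A rank-one matrix u v^T satisfies K u = u (v·u) and kills the (2)-dimensional subspace v^⊥, so its characteristic polynomial is lambda^2 (lambda - v·u) with v·u = tr K = 16. Hence the eigenvalues of I - K are 1 (multiplicity 2) and 1 - (16) = -15, so det(I - K) = -15. (Direct check: I - K =
[[-8, 6, -3],
 [6, -3, 2],
 [-9, 6, -2]]
has determinant -15.) The finite-dimensional Fredholm alternative says: either (I - K) is invertible, or ker(I - K) ≠ {0} and then range(I - K) = ker((I - K)^*)^⊥, with dim ker(I - K) = dim ker((I - K)^*). Since det(I - K) ≠ 0, 1 is not an eigenvalue of K and ker(I - K) = {0}, so we are in the first case: for every y there is a unique x = (I - K)^(-1) y. Explicitly, by the Sherman–Morrison formula, (I - u v^T)^(-1) = I + u v^T/(1 - v·u), i.e. (I - K)^(-1) = I + K/(-15).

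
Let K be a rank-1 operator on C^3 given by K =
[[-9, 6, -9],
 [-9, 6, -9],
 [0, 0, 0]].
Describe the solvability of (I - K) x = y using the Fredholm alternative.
(I - K) is invertible (det(I - K) = 4 ≠ 0), so for every y in C^3 the equation (I - K) x = y has a unique solution.

K has rank 1, so it is an outer product K = u v^T: every row of K is a multiple of one row vector. Reading off the entries, u = (-3, -3, 0) and v = (3, -2, 3) (row i of K equals u_i·v^T). A rank-one matrix u v^T satisfies K u = u (v·u) and kills the (2)-dimensional subspace v^⊥, so its characteristic polynomial is lambda^2 (lambda - v·u) with v·u = tr K = -3. Hence the eigenvalues of I - K are 1 (multiplicity 2) and 1 - (-3) = 4, so det(I - K) = 4. (Direct check: I - K =
[[10, -6, 9],
 [9, -5, 9],
 [0, 0, 1]]
has determinant 4.) The finite-dimensional Fredholm alternative says: either (I - K) is invertible, or ker(I - K) ≠ {0} and then range(I - K) = ker((I - K)^*)^⊥, with dim ker(I - K) = dim ker((I - K)^*). Since det(I - K) ≠ 0, 1 is not an eigenvalue of K and ker(I - K) = {0}, so we are in the first case: for every y there is a unique x = (I - K)^(-1) y. Explicitly, by the Sherman–Morrison formula, (I - u v^T)^(-1) = I + u v^T/(1 - v·u), i.e. (I - K)^(-1) = I + K/(4).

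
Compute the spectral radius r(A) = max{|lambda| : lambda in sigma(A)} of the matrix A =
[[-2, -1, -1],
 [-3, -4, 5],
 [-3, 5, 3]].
r(A) ≈ 6.7298

The eigenvalues of A are the roots of its characteristic polynomial. With M = A (coefficients from the trace, the sum of principal 2x2 minors, and det A):
  p(λ) = det(λ I - M) = λ^3 + 3λ^2 - 41λ - 107.
No integer candidate from the rational root theorem (±divisors of 107) is a root, so the roots are irrational. The cubic discriminant is Δ = 230144 > 0, so there are three distinct real roots. p(-7) = -16 and p(-6) = 31 have opposite signs, so a root lies in (-7, -6); Newton's method refines it to λ ≈ -6.7298. p(-3) = 16 and p(-2) = -21 have opposite signs, so a root lies in (-3, -2); Newton's method refines it to λ ≈ -2.5371. p(6) = -29 and p(7) = 96 have opposite signs, so a root lies in (6, 7); Newton's method refines it to λ ≈ 6.2669. Check (Vieta): the three roots sum to -3, matching tr M = -3.
Thus the eigenvalues (to 4 decimals) are -6.7298 (modulus 6.7298); -2.5371 (modulus 2.5371); 6.2669 (modulus 6.2669). The spectral radius is the largest modulus: r(A) ≈ 6.7298. (Cross-check: r(A) ≤ ||A||_2 ≈ 7.2198; equality holds whenever A is normal, though it can also hold for some non-normal A.)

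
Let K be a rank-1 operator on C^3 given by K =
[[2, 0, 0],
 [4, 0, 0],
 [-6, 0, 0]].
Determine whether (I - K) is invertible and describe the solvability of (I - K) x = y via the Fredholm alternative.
(I - K) is invertible (det(I - K) = -1 ≠ 0), so for every y in C^3 the equation (I - K) x = y has a unique solution.

K has rank 1, so it is an outer product K = u v^T: every row of K is a multiple of one row vector. Reading off the entries, u = (1, 2, -3) and v = (2, 0, 0) (row i of K equals u_i·v^T). A rank-one matrix u v^T satisfies K u = u (v·u) and kills the (2)-dimensional subspace v^⊥, so its characteristic polynomial is lambda^2 (lambda - v·u) with v·u = tr K = 2. Hence the eigenvalues of I - K are 1 (multiplicity 2) and 1 - (2) = -1, so det(I - K) = -1. (Direct check: I - K =
[[-1, 0, 0],
 [-4, 1, 0],
 [6, 0, 1]]
has determinant -1.) The finite-dimensional Fredholm alternative says: either (I - K) is invertible, or ker(I - K) ≠ {0} and then range(I - K) = ker((I - K)^*)^⊥, with dim ker(I - K) = dim ker((I - K)^*). Since det(I - K) ≠ 0, 1 is not an eigenvalue of K and ker(I - K) = {0}, so we are in the first case: for every y there is a unique x = (I - K)^(-1) y. Explicitly, by the Sherman–Morrison formula, (I - u v^T)^(-1) = I + u v^T/(1 - v·u), i.e. (I - K)^(-1) = I - K.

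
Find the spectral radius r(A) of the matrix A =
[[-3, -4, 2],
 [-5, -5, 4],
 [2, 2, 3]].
r(A) ≈ 9.5469

The eigenvalues of A are the roots of its characteristic polynomial. With M = A (coefficients from the trace, the sum of principal 2x2 minors, and det A):
  p(λ) = det(λ I - M) = λ^3 + 5λ^2 - 41λ + 23.
No integer candidate from the rational root theorem (±divisors of 23) is a root, so the roots are irrational. The cubic discriminant is Δ = 207056 > 0, so there are three distinct real roots. p(-10) = -67 and p(-9) = 68 have opposite signs, so a root lies in (-10, -9); Newton's method refines it to λ ≈ -9.5469. p(0) = 23 and p(1) = -12 have opposite signs, so a root lies in (0, 1); Newton's method refines it to λ ≈ 0.6123. p(3) = -28 and p(4) = 3 have opposite signs, so a root lies in (3, 4); Newton's method refines it to λ ≈ 3.9346. Check (Vieta): the three roots sum to -5, matching tr M = -5.
Thus the eigenvalues (to 4 decimals) are -9.5469 (modulus 9.5469); 0.6123 (modulus 0.6123); 3.9346 (modulus 3.9346). The spectral radius is the largest modulus: r(A) ≈ 9.5469. (Cross-check: r(A) ≤ ||A||_2 ≈ 9.7913; equality holds whenever A is normal, though it can also hold for some non-normal A.)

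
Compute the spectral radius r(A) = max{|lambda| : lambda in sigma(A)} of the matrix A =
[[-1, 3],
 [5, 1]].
r(A) = 4

The eigenvalues of A are the roots of its characteristic polynomial. With M = A (coefficients from the trace and determinant):
  p(λ) = det(λ I - M) = λ^2 - 16.
For λ^2 - 16 the discriminant is 64. It is a perfect square (8^2), so the roots are rational: λ = (0 ± 8)/2 = 4, -4.
Thus the eigenvalues (to 4 decimals) are 4 (modulus 4); -4 (modulus 4). The spectral radius is the largest modulus: r(A) = 4. (Cross-check: r(A) ≤ ||A||_2 ≈ 5.1231; equality holds whenever A is normal, though it can also hold for some non-normal A.)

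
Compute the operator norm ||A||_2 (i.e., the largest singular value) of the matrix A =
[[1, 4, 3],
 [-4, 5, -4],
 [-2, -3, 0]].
||A||_2 ≈ 7.7034 (= sqrt(largest eigenvalue of A^T A))

||A||_2 = sigma_max(A) = sqrt(lambda_max(A^T A)). Form the symmetric matrix M = A^T A =
[[21, -10, 19],
 [-10, 50, -8],
 [19, -8, 25]].
Its characteristic polynomial (trace, sum of principal 2x2 minors, determinant of M give the coefficients) is
  p(λ) = det(λ I - M) = λ^3 - 96λ^2 + 2300λ - 7396.
No integer candidate from the rational root theorem (±divisors of 7396) is a root, so the roots are irrational. The cubic discriminant is Δ = 1828350544 > 0, so there are three distinct real roots. p(3) = -1333 and p(4) = 332 have opposite signs, so a root lies in (3, 4); Newton's method refines it to λ ≈ 3.7922. p(32) = 668 and p(33) = -103 have opposite signs, so a root lies in (32, 33); Newton's method refines it to λ ≈ 32.8661. p(59) = -493 and p(60) = 1004 have opposite signs, so a root lies in (59, 60); Newton's method refines it to λ ≈ 59.3417. Check (Vieta): the three roots sum to 96, matching tr M = 96.
So the eigenvalues of A^T A are ≈ 3.7922, 32.8661, 59.3417 (all ≥ 0, as they must be for A^T A). The largest is λ_max ≈ 59.3417, hence ||A||_2 = sqrt(λ_max) ≈ 7.7034.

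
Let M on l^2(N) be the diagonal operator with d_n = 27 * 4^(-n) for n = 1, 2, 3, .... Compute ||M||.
||M|| = 27/4 (attained at n = 1)

For M diagonal, ||M|| = sup_n |d_n|. The sequence d_n = 27 * 4^(-n) is positive and strictly decreasing (ratio 4^(-1) < 1), so the supremum is d_1 = 27/4. Hence ||M|| = 27/4.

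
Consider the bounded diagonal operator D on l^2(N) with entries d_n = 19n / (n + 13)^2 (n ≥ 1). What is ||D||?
||D|| = 19/52 (attained at n = 13)

For D diagonal, ||D|| = sup_n |d_n|. Treat f(x) = 19x / (x + 13)^2 for real x > 0. By the quotient rule, f'(x) = 19(13 - x)/(x + 13)^3, which is positive for x < 13 and negative for x > 13. So f has a unique maximum at x = 13, and since 13 is a positive integer, the supremum over n ≥ 1 is attained at n = 13: d_13 = 19·13/(13 + 13)^2 = 19·13/676 = 19/52. Hence ||D|| = 19/52.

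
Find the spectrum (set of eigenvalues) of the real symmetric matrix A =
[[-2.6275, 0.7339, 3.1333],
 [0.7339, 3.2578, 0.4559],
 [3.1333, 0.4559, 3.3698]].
sigma(A) ≈ {-4, 3, 5}

A is real symmetric, so its spectrum consists of real eigenvalues. Expanding the characteristic polynomial of the displayed matrix gives
  det(λ I - A) = p(λ) = λ^3 + (-4)λ^2 + (-17)λ + (60).
Solving p(λ) = 0 yields eigenvalues ≈ -4, 3, 5. (A is shown rounded to 4 decimals, so these recover the underlying integer eigenvalues to within that precision.)
Verification: the trace of A = 4 equals the sum of eigenvalues 4, and det(A) ≈ -60.0009 matches the eigenvalue product -60.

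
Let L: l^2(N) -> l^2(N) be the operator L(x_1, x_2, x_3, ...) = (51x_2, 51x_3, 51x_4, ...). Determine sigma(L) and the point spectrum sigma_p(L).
sigma(L) = closed disk {z in C : |z| ≤ 51}; sigma_p(L) = open disk {z in C : |z| < 51}

Note L = 51·V where V is the unit left shift (V x)_k = x_{k+1}; so sigma(L) = 51·sigma(V) and ||L|| = 51||V||. ||L x||^2 = 2601sum_{k≥2} |x_k|^2 ≤ 2601||x||^2, with equality on {x : x_1 = 0}, so ||L|| = 51. For any lambda with |lambda| < 51, set r = lambda/51 (|r| < 1); the vector x = (1, r, r^2, ...) is in l^2 and satisfies L x = 51(r, r^2, ...) = lambda x, so lambda is an eigenvalue. On the boundary |lambda| = 51 the geometric series diverges, so no l^2 eigenvector exists, but these lambda lie in the approximate point spectrum. Hence sigma(L) is the closed disk of radius 51 and sigma_p(L) is the open disk.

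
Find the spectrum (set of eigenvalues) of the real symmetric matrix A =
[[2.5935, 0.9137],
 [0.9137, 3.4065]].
sigma(A) ≈ {2, 4}

A is real symmetric, so its spectrum consists of real eigenvalues. Expanding the characteristic polynomial of the displayed matrix gives
  det(λ I - A) = p(λ) = λ^2 + (-6)λ + (8).
Solving p(λ) = 0 yields eigenvalues ≈ 2, 4. (A is shown rounded to 4 decimals, so these recover the underlying integer eigenvalues to within that precision.)
Verification: the trace of A = 6 equals the sum of eigenvalues 6, and det(A) ≈ 7.9999 matches the eigenvalue product 8.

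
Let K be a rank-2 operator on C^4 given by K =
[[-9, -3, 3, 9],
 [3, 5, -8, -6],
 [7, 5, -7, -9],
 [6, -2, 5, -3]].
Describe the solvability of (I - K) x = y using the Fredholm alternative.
(I - K) is invertible (det(I - K) = 38 ≠ 0), so for every y in C^4 the equation (I - K) x = y has a unique solution.

K has rank 2 and factors as K = U V^T = u1 v1^T + u2 v2^T with u1 = (0, -3, -2, 3), v1 = (1, -1, 2, 0), u2 = (-3, 2, 3, 1), v2 = (3, 1, -1, -3) (multiplying out reproduces the displayed K). The nonzero eigenvalues of U V^T coincide with those of the 2 x 2 matrix G = V^T U = [[v1·u1, v1·u2], [v2·u1, v2·u2]] = [[-1, 1], [-10, -13]], and by the Sylvester determinant identity det(I_4 - U V^T) = det(I_2 - V^T U) = det([[2, -1], [10, 14]]) = (2)(14) - (-1)(10) = 38. (Direct check: I - K =
[[10, 3, -3, -9],
 [-3, -4, 8, 6],
 [-7, -5, 8, 9],
 [-6, 2, -5, 4]]
has determinant 38.) The finite-dimensional Fredholm alternative says: either (I - K) is invertible, or ker(I - K) ≠ {0} and then range(I - K) = ker((I - K)^*)^⊥, with dim ker(I - K) = dim ker((I - K)^*). Since det(I - K) ≠ 0, 1 is not an eigenvalue of K and ker(I - K) = {0}, so we are in the first case: for every y there is a unique x = (I - K)^(-1) y. (Explicitly, by the Woodbury identity, (I - U V^T)^(-1) = I + U (I_2 - G)^(-1) V^T.)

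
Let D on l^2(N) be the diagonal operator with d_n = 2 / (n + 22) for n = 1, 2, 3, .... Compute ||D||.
||D|| = 2/23 (attained at n = 1)

For D diagonal, ||D|| = sup_n |d_n| = sup_n 2/(n + 22). This is positive and strictly decreasing in n, so the supremum is attained at n = 1: d_1 = 2/(1 + 22) = 2/23. Hence ||D|| = 2/23.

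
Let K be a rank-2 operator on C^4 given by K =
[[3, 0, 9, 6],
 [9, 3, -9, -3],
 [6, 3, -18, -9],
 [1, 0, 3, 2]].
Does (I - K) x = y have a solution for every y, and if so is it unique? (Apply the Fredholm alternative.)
(I - K) is invertible (det(I - K) = -118 ≠ 0), so for every y in C^4 the equation (I - K) x = y has a unique solution.

K has rank 2 and factors as K = U V^T = u1 v1^T + u2 v2^T with u1 = (0, -3, -3, 0), v1 = (-3, -1, 3, 1), u2 = (3, 0, -3, 1), v2 = (1, 0, 3, 2) (multiplying out reproduces the displayed K). The nonzero eigenvalues of U V^T coincide with those of the 2 x 2 matrix G = V^T U = [[v1·u1, v1·u2], [v2·u1, v2·u2]] = [[-6, -17], [-9, -4]], and by the Sylvester determinant identity det(I_4 - U V^T) = det(I_2 - V^T U) = det([[7, 17], [9, 5]]) = (7)(5) - (17)(9) = -118. (Direct check: I - K =
[[-2, 0, -9, -6],
 [-9, -2, 9, 3],
 [-6, -3, 19, 9],
 [-1, 0, -3, -1]]
has determinant -118.) The finite-dimensional Fredholm alternative says: either (I - K) is invertible, or ker(I - K) ≠ {0} and then range(I - K) = ker((I - K)^*)^⊥, with dim ker(I - K) = dim ker((I - K)^*). Since det(I - K) ≠ 0, 1 is not an eigenvalue of K and ker(I - K) = {0}, so we are in the first case: for every y there is a unique x = (I - K)^(-1) y. (Explicitly, by the Woodbury identity, (I - U V^T)^(-1) = I + U (I_2 - G)^(-1) V^T.)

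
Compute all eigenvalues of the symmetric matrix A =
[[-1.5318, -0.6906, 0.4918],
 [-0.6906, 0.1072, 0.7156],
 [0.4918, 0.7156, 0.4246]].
sigma(A) ≈ {-2, 0, 1}

A is real symmetric, so its spectrum consists of real eigenvalues. Expanding the characteristic polynomial of the displayed matrix gives
  det(λ I - A) = p(λ) = λ^3 + (1)λ^2 + (-2)λ + (0).
Solving p(λ) = 0 yields eigenvalues ≈ -2, 0, 1. (A is shown rounded to 4 decimals, so these recover the underlying integer eigenvalues to within that precision.)
Verification: the trace of A = -1 equals the sum of eigenvalues -1, and det(A) ≈ 0.0002 matches the eigenvalue product 0.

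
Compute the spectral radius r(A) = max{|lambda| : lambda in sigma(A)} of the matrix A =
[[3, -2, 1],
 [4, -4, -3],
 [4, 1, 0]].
r(A) ≈ 3.8576

The eigenvalues of A are the roots of its characteristic polynomial. With M = A (coefficients from the trace, the sum of principal 2x2 minors, and det A):
  p(λ) = det(λ I - M) = λ^3 + λ^2 - 5λ - 53.
No integer candidate from the rational root theorem (±divisors of 53) is a root, so the roots are irrational. The cubic discriminant is Δ = -70336 < 0, so there is one real root and a complex-conjugate pair. p(3) = -32 and p(4) = 7 have opposite signs, so a root lies in (3, 4); Newton's method refines it to λ ≈ 3.8576. Dividing out (λ - (3.8576)) leaves approximately λ^2 + 4.8576λ + 13.739. For λ^2 + 4.8576λ + 13.739 the discriminant is -31.3593. It is negative, so the remaining roots are the complex-conjugate pair λ ≈ -2.4288 ± 2.8i. Their product equals the constant term, so |λ|^2 ≈ 13.739 and |λ| ≈ 3.7066.
Thus the eigenvalues (to 4 decimals) are 3.8576 (modulus 3.8576); -2.4288 ± 2.8i (modulus 3.7066). The spectral radius is the largest modulus: r(A) ≈ 3.8576. (Cross-check: r(A) ≤ ||A||_2 ≈ 7.4335; equality holds whenever A is normal, though it can also hold for some non-normal A.)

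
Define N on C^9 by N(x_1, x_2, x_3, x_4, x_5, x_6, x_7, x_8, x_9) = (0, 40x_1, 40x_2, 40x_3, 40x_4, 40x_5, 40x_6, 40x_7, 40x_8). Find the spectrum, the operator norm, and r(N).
sigma(N) = {0}; ||N|| = 40; r(N) = 0. (N is nilpotent with N^9 = 0.)

On C^9, N is a strictly lower-triangular matrix with 40 on the subdiagonal and zeros elsewhere, so its characteristic polynomial is lambda^9 and every eigenvalue is 0: sigma(N) = {0}. For the operator norm, N e_i = 40e_{i+1} for i = 1, ..., 8 and N e_9 = 0, so the singular values of N are 40 (with multiplicity 8) and 0; hence ||N|| = 40. The spectral radius r(N) = max|lambda| = 0. Note ||N|| > r(N) — characteristic of non-normal nilpotent operators. Indeed N^9 = 0.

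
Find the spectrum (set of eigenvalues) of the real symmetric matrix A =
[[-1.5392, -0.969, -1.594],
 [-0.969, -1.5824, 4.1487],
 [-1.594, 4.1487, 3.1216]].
sigma(A) ≈ {-4, -2, 6}

A is real symmetric, so its spectrum consists of real eigenvalues. Expanding the characteristic polynomial of the displayed matrix gives
  det(λ I - A) = p(λ) = λ^3 + (0)λ^2 + (-28)λ + (-48).
Solving p(λ) = 0 yields eigenvalues ≈ -4, -2, 6. (A is shown rounded to 4 decimals, so these recover the underlying integer eigenvalues to within that precision.)
Verification: the trace of A = 0 equals the sum of eigenvalues 0, and det(A) ≈ 48.0009 matches the eigenvalue product 48.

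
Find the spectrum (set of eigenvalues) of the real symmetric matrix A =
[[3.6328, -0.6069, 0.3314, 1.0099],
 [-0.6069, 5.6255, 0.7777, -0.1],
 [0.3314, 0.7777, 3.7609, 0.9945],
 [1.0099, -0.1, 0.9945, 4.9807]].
sigma(A) ≈ {3, 6} (3 with multiplicity 2, 6 with multiplicity 2)

A is real symmetric, so its spectrum consists of real eigenvalues. Expanding the characteristic polynomial of the displayed matrix gives
  det(λ I - A) = p(λ) = λ^4 + (-18)λ^3 + (116.9987)λ^2 + (-323.9945)λ + (323.9926).
Solving p(λ) = 0 yields eigenvalues ≈ 3, 3, 6, 6. (A is shown rounded to 4 decimals, so these recover the underlying integer eigenvalues to within that precision.)
Verification: the trace of A = 18 equals the sum of eigenvalues 18, and det(A) ≈ 323.9926 matches the eigenvalue product 324.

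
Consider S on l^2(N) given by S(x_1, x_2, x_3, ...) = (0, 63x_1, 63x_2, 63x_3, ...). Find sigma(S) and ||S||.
sigma(S) = closed disk {z in C : |z| ≤ 63}; ||S|| = 63

Note S = 63·U where U is the unit right shift (U x)_k = x_{k-1} (with x_0 := 0); so ||S|| = 63||U|| and sigma(S) = 63·sigma(U). ||S x||^2 = sum_{k≥1} |63x_k|^2 = 3969||x||^2, so ||S|| = 63 and sigma(S) ⊂ {|z| ≤ 63}. For any |lambda| < 63, the equation (S - lambda I) x = 0 forces x_1 = 0, then 63x_k = lambda x_{k+1} ⇒ x = 0, so S has no eigenvalues. But (S - lambda I) is not surjective for |lambda| < 63: solving (S - lambda I) x = e_1 would require x_n proportional to (lambda/63)^(-n), which is not in l^2. So every |lambda| < 63 lies in the residual spectrum. The boundary |lambda| = 63 is in the approximate point spectrum (the spectrum is closed). Hence sigma(S) is the closed disk of radius 63.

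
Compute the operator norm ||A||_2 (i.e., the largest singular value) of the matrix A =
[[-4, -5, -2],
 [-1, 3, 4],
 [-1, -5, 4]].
||A||_2 ≈ 8.287 (= sqrt(largest eigenvalue of A^T A))

||A||_2 = sigma_max(A) = sqrt(lambda_max(A^T A)). Form the symmetric matrix M = A^T A =
[[18, 22, 0],
 [22, 59, 2],
 [0, 2, 36]].
Its characteristic polynomial (trace, sum of principal 2x2 minors, determinant of M give the coefficients) is
  p(λ) = det(λ I - M) = λ^3 - 113λ^2 + 3346λ - 20736.
No integer candidate from the rational root theorem (±divisors of 20736) is a root, so the roots are irrational. The cubic discriminant is Δ = 2949802404 > 0, so there are three distinct real roots. p(8) = -688 and p(9) = 954 have opposite signs, so a root lies in (8, 9); Newton's method refines it to λ ≈ 8.4061. p(35) = 824 and p(36) = -72 have opposite signs, so a root lies in (35, 36); Newton's method refines it to λ ≈ 35.9201. p(68) = -1288 and p(69) = 654 have opposite signs, so a root lies in (68, 69); Newton's method refines it to λ ≈ 68.6737. Check (Vieta): the three roots sum to 113, matching tr M = 113.
So the eigenvalues of A^T A are ≈ 8.4061, 35.9201, 68.6737 (all ≥ 0, as they must be for A^T A). The largest is λ_max ≈ 68.6737, hence ||A||_2 = sqrt(λ_max) ≈ 8.287.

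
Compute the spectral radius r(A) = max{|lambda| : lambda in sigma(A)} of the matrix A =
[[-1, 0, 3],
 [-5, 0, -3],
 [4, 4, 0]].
r(A) ≈ 4.5216

The eigenvalues of A are the roots of its characteristic polynomial. With M = A (coefficients from the trace, the sum of principal 2x2 minors, and det A):
  p(λ) = det(λ I - M) = λ^3 + λ^2 + 72.
No integer candidate from the rational root theorem (±divisors of 72) is a root, so the roots are irrational. The cubic discriminant is Δ = -140256 < 0, so there is one real root and a complex-conjugate pair. p(-5) = -28 and p(-4) = 24 have opposite signs, so a root lies in (-5, -4); Newton's method refines it to λ ≈ -4.5216. Dividing out (λ - (-4.5216)) leaves approximately λ^2 - 3.5216λ + 15.9235. For λ^2 - 3.5216λ + 15.9235 the discriminant is -51.2921. It is negative, so the remaining roots are the complex-conjugate pair λ ≈ 1.7608 ± 3.5809i. Their product equals the constant term, so |λ|^2 ≈ 15.9235 and |λ| ≈ 3.9904.
Thus the eigenvalues (to 4 decimals) are -4.5216 (modulus 4.5216); 1.7608 ± 3.5809i (modulus 3.9904). The spectral radius is the largest modulus: r(A) ≈ 4.5216. (Cross-check: r(A) ≤ ||A||_2 ≈ 7.2819; equality holds whenever A is normal, though it can also hold for some non-normal A.)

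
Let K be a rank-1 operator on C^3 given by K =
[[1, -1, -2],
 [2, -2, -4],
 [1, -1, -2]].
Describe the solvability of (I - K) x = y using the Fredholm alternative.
(I - K) is invertible (det(I - K) = 4 ≠ 0), so for every y in C^3 the equation (I - K) x = y has a unique solution.

K has rank 1, so it is an outer product K = u v^T: every row of K is a multiple of one row vector. Reading off the entries, u = (1, 2, 1) and v = (1, -1, -2) (row i of K equals u_i·v^T). A rank-one matrix u v^T satisfies K u = u (v·u) and kills the (2)-dimensional subspace v^⊥, so its characteristic polynomial is lambda^2 (lambda - v·u) with v·u = tr K = -3. Hence the eigenvalues of I - K are 1 (multiplicity 2) and 1 - (-3) = 4, so det(I - K) = 4. (Direct check: I - K =
[[0, 1, 2],
 [-2, 3, 4],
 [-1, 1, 3]]
has determinant 4.) The finite-dimensional Fredholm alternative says: either (I - K) is invertible, or ker(I - K) ≠ {0} and then range(I - K) = ker((I - K)^*)^⊥, with dim ker(I - K) = dim ker((I - K)^*). Since det(I - K) ≠ 0, 1 is not an eigenvalue of K and ker(I - K) = {0}, so we are in the first case: for every y there is a unique x = (I - K)^(-1) y. Explicitly, by the Sherman–Morrison formula, (I - u v^T)^(-1) = I + u v^T/(1 - v·u), i.e. (I - K)^(-1) = I + K/(4).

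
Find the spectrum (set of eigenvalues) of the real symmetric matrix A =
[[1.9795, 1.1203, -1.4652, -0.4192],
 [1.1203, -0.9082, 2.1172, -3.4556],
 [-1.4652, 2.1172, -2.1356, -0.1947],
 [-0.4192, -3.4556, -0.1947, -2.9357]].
sigma(A) ≈ {-6, -3, 2, 3}

A is real symmetric, so its spectrum consists of real eigenvalues. Expanding the characteristic polynomial of the displayed matrix gives
  det(λ I - A) = p(λ) = λ^4 + (4)λ^3 + (-21)λ^2 + (-36)λ + (108.0028).
Solving p(λ) = 0 yields eigenvalues ≈ -6, -3, 2, 3. (A is shown rounded to 4 decimals, so these recover the underlying integer eigenvalues to within that precision.)
Verification: the trace of A = -4 equals the sum of eigenvalues -4, and det(A) ≈ 108.0028 matches the eigenvalue product 108.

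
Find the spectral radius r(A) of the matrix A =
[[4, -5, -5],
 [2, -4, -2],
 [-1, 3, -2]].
r(A) ≈ 2.5219

The eigenvalues of A are the roots of its characteristic polynomial. With M = A (coefficients from the trace, the sum of principal 2x2 minors, and det A):
  p(λ) = det(λ I - M) = λ^3 + 2λ^2 - 5λ - 16.
No integer candidate from the rational root theorem (±divisors of 16) is a root, so the roots are irrational. The cubic discriminant is Δ = -2920 < 0, so there is one real root and a complex-conjugate pair. p(2) = -10 and p(3) = 14 have opposite signs, so a root lies in (2, 3); Newton's method refines it to λ ≈ 2.5157. Dividing out (λ - (2.5157)) leaves approximately λ^2 + 4.5157λ + 6.3601. For λ^2 + 4.5157λ + 6.3601 the discriminant is -5.0489. It is negative, so the remaining roots are the complex-conjugate pair λ ≈ -2.2578 ± 1.1235i. Their product equals the constant term, so |λ|^2 ≈ 6.3601 and |λ| ≈ 2.5219.
Thus the eigenvalues (to 4 decimals) are 2.5157 (modulus 2.5157); -2.2578 ± 1.1235i (modulus 2.5219). The spectral radius is the largest modulus: r(A) ≈ 2.5219. (Cross-check: r(A) ≤ ||A||_2 ≈ 9.517; equality holds whenever A is normal, though it can also hold for some non-normal A.)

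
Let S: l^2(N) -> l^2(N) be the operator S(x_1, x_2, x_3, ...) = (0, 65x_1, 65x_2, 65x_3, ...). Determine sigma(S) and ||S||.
sigma(S) = closed disk {z in C : |z| ≤ 65}; ||S|| = 65

Note S = 65·U where U is the unit right shift (U x)_k = x_{k-1} (with x_0 := 0); so ||S|| = 65||U|| and sigma(S) = 65·sigma(U). ||S x||^2 = sum_{k≥1} |65x_k|^2 = 4225||x||^2, so ||S|| = 65 and sigma(S) ⊂ {|z| ≤ 65}. For any |lambda| < 65, the equation (S - lambda I) x = 0 forces x_1 = 0, then 65x_k = lambda x_{k+1} ⇒ x = 0, so S has no eigenvalues. But (S - lambda I) is not surjective for |lambda| < 65: solving (S - lambda I) x = e_1 would require x_n proportional to (lambda/65)^(-n), which is not in l^2. So every |lambda| < 65 lies in the residual spectrum. The boundary |lambda| = 65 is in the approximate point spectrum (the spectrum is closed). Hence sigma(S) is the closed disk of radius 65.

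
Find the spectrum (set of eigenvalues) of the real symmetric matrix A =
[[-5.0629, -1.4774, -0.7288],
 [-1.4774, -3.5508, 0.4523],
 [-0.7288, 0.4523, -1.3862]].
sigma(A) ≈ {-6, -3, -1}

A is real symmetric, so its spectrum consists of real eigenvalues. Expanding the characteristic polynomial of the displayed matrix gives
  det(λ I - A) = p(λ) = λ^3 + (10)λ^2 + (27)λ + (17.9988).
Solving p(λ) = 0 yields eigenvalues ≈ -6, -3, -1. (A is shown rounded to 4 decimals, so these recover the underlying integer eigenvalues to within that precision.)
Verification: the trace of A = -10 equals the sum of eigenvalues -10, and det(A) ≈ -17.9988 matches the eigenvalue product -18.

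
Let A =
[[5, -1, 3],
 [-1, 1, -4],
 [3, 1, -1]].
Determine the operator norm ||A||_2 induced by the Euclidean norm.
||A||_2 ≈ 6.949 (= sqrt(largest eigenvalue of A^T A))

||A||_2 = sigma_max(A) = sqrt(lambda_max(A^T A)). Form the symmetric matrix M = A^T A =
[[35, -3, 16],
 [-3, 3, -8],
 [16, -8, 26]].
Its characteristic polynomial (trace, sum of principal 2x2 minors, determinant of M give the coefficients) is
  p(λ) = det(λ I - M) = λ^3 - 64λ^2 + 764λ - 256.
No integer candidate from the rational root theorem (±divisors of 256) is a root, so the roots are irrational. The cubic discriminant is Δ = 562151680 > 0, so there are three distinct real roots. p(0) = -256 and p(1) = 445 have opposite signs, so a root lies in (0, 1); Newton's method refines it to λ ≈ 0.345. p(15) = 179 and p(16) = -320 have opposite signs, so a root lies in (15, 16); Newton's method refines it to λ ≈ 15.3669. p(48) = -448 and p(49) = 1165 have opposite signs, so a root lies in (48, 49); Newton's method refines it to λ ≈ 48.2881. Check (Vieta): the three roots sum to 64, matching tr M = 64.
So the eigenvalues of A^T A are ≈ 0.345, 15.3669, 48.2881 (all ≥ 0, as they must be for A^T A). The largest is λ_max ≈ 48.2881, hence ||A||_2 = sqrt(λ_max) ≈ 6.949.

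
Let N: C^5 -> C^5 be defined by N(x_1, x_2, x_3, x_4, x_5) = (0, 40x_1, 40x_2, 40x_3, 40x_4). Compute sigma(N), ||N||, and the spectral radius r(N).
sigma(N) = {0}; ||N|| = 40; r(N) = 0. (N is nilpotent with N^5 = 0.)

On C^5, N is a strictly lower-triangular matrix with 40 on the subdiagonal and zeros elsewhere, so its characteristic polynomial is lambda^5 and every eigenvalue is 0: sigma(N) = {0}. For the operator norm, N e_i = 40e_{i+1} for i = 1, ..., 4 and N e_5 = 0, so the singular values of N are 40 (with multiplicity 4) and 0; hence ||N|| = 40. The spectral radius r(N) = max|lambda| = 0. Note ||N|| > r(N) — characteristic of non-normal nilpotent operators. Indeed N^5 = 0.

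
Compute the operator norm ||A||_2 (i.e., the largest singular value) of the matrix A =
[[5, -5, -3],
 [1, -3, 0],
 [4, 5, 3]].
||A||_2 ≈ 8.769 (= sqrt(largest eigenvalue of A^T A))

||A||_2 = sigma_max(A) = sqrt(lambda_max(A^T A)). Form the symmetric matrix M = A^T A =
[[42, -8, -3],
 [-8, 59, 30],
 [-3, 30, 18]].
Its characteristic polynomial (trace, sum of principal 2x2 minors, determinant of M give the coefficients) is
  p(λ) = det(λ I - M) = λ^3 - 119λ^2 + 3323λ - 6561.
No integer candidate from the rational root theorem (±divisors of 6561) is a root, so the roots are irrational. The cubic discriminant is Δ = 10908528464 > 0, so there are three distinct real roots. p(2) = -383 and p(3) = 2364 have opposite signs, so a root lies in (2, 3); Newton's method refines it to λ ≈ 2.1347. p(39) = 1356 and p(40) = -41 have opposite signs, so a root lies in (39, 40); Newton's method refines it to λ ≈ 39.9707. p(76) = -2381 and p(77) = 292 have opposite signs, so a root lies in (76, 77); Newton's method refines it to λ ≈ 76.8947. Check (Vieta): the three roots sum to 119, matching tr M = 119.
So the eigenvalues of A^T A are ≈ 2.1347, 39.9707, 76.8947 (all ≥ 0, as they must be for A^T A). The largest is λ_max ≈ 76.8947, hence ||A||_2 = sqrt(λ_max) ≈ 8.769.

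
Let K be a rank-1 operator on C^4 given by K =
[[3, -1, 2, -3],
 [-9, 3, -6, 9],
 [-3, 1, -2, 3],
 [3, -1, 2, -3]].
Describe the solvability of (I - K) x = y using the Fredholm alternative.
(I - K) is singular (det(I - K) = 0, i.e. 1 ∈ sigma(K)). (I - K) x = y is solvable iff y ⊥ ker((I - K)^*) = span{(3, -1, 2, -3)}, i.e. iff 3y_1 - y_2 + 2y_3 - 3y_4 = 0. When solvable, the solutions are x = y + c·(1, -3, -1, 1), c arbitrary (ker(I - K) = span{(1, -3, -1, 1)}, dimension 1).

K has rank 1, so it is an outer product K = u v^T: every row of K is a multiple of one row vector. Reading off the entries, u = (1, -3, -1, 1) and v = (3, -1, 2, -3) (row i of K equals u_i·v^T). A rank-one matrix u v^T satisfies K u = u (v·u) and kills the (3)-dimensional subspace v^⊥, so its characteristic polynomial is lambda^3 (lambda - v·u) with v·u = tr K = 1. Hence the eigenvalues of I - K are 1 (multiplicity 3) and 1 - (1) = 0, so det(I - K) = 0. (Direct check: I - K =
[[-2, 1, -2, 3],
 [9, -2, 6, -9],
 [3, -1, 3, -3],
 [-3, 1, -2, 4]]
has determinant 0.) So 1 is an eigenvalue of K and (I - K) is not invertible. The finite-dimensional Fredholm alternative says: either (I - K) is invertible, or ker(I - K) ≠ {0} and then range(I - K) = ker((I - K)^*)^⊥, with dim ker(I - K) = dim ker((I - K)^*). We are in the second case, so we need both kernels. Kernel of I - K: (I - K) u = u - u (v·u) = u - u = 0, so ker(I - K) = span{u} = span{(1, -3, -1, 1)} (it is exactly 1-dimensional because rank(I - K) = 3). Kernel of the adjoint: K is real, so (I - K)^* = I - K^T = I - v u^T, and (I - v u^T) v = v - v (u·v) = 0; hence ker((I - K)^*) = span{v} = span{(3, -1, 2, -3)}. Therefore (I - K) x = y is solvable iff <y, v> = 0, i.e. iff 3y_1 - y_2 + 2y_3 - 3y_4 = 0. When this holds, K y = u (v·y) = 0, so (I - K) y = y and x = y is a particular solution; the full solution set is the line x = y + c·u = y + c·(1, -3, -1, 1), c ∈ C.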